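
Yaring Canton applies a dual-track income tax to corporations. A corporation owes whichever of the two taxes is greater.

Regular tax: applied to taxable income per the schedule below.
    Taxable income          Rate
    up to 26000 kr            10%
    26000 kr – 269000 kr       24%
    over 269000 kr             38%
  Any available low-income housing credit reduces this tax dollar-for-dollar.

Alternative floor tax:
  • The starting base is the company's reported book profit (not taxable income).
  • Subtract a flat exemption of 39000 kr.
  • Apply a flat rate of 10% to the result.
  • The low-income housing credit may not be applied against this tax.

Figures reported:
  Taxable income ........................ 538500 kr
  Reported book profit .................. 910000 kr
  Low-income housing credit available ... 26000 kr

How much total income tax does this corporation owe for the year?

Alternative floor tax:
  Base (reported book profit): 910000 kr
  Less exemption 39000 kr → base 871000 kr
  871000 kr × 10% = 87100 kr

Regular tax:
  26000 kr × 10% = 2600 kr
  243000 kr × 24% = 58320 kr
  269500 kr × 38% = 102410 kr
  → 163330 kr
  Less low-income housing credit 26000 kr → 137330 kr

137330 kr > 87100 kr, so the regular tax governs.

137330 kr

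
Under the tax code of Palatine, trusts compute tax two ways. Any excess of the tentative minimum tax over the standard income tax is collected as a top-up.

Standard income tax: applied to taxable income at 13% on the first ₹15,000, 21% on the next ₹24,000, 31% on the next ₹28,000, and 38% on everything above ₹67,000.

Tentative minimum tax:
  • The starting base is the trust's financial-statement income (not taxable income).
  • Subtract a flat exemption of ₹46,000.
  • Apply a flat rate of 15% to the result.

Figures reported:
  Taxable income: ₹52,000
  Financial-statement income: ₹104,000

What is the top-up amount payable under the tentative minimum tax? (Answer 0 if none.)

₹0

Tentative minimum tax:
  Base (financial-statement income): ₹104,000
  Less exemption ₹46,000 → base ₹58,000
  ₹58,000 × 15% = ₹8,700

Standard income tax:
  ₹15,000 × 13% = ₹1,950
  ₹24,000 × 21% = ₹5,040
  ₹13,000 × 31% = ₹4,030
  → ₹11,020

₹8,700 ≤ ₹11,020, so no add-on is due.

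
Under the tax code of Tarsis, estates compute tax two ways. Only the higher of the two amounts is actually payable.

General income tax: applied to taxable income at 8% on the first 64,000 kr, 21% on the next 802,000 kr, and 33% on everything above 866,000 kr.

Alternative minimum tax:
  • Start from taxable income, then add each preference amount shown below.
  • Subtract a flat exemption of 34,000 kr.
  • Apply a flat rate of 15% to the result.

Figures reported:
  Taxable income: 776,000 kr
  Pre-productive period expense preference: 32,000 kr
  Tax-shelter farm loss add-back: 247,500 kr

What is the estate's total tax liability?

General income tax:
  64,000 kr × 8% = 5,120 kr
  712,000 kr × 21% = 149,520 kr
  → 154,640 kr

Alternative minimum tax:
  Adjusted income: 776,000 kr + 32,000 kr + 247,500 kr = 1,055,500 kr
  Less exemption 34,000 kr → base 1,021,500 kr
  1,021,500 kr × 15% = 153,225 kr

154,640 kr > 153,225 kr, so the general income tax governs.

154,640 kr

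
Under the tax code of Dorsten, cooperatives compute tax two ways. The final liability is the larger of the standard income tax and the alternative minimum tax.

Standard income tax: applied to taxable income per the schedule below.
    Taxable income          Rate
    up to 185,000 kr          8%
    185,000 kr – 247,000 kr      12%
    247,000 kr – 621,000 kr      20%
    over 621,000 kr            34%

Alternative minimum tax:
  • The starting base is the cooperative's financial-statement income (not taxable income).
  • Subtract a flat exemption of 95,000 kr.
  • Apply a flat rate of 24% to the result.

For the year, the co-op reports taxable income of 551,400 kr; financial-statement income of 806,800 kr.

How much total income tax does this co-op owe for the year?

Standard income tax:
  185,000 kr × 8% = 14,800 kr
  62,000 kr × 12% = 7,440 kr
  304,400 kr × 20% = 60,880 kr
  → 83,120 kr

Alternative minimum tax:
  Base (financial-statement income): 806,800 kr
  Less exemption 95,000 kr → base 711,800 kr
  711,800 kr × 24% = 170,832 kr

170,832 kr > 83,120 kr, so the alternative minimum tax is the binding amount.

170,832 kr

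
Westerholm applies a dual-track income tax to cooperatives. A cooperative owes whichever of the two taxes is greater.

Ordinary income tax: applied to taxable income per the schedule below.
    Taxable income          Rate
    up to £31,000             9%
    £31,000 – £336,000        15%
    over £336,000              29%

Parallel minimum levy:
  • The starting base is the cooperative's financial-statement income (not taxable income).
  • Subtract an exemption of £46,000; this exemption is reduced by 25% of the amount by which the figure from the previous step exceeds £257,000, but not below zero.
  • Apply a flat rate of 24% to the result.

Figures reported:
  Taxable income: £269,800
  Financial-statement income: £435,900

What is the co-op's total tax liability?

£104,310

Parallel minimum levy:
  Base (financial-statement income): £435,900
  Exemption: £46,000 − 25% × (£435,900 − £257,000) = £46,000 − £44,725 = £1,275
  Base: £435,900 − £1,275 = £434,625
  £434,625 × 24% = £104,310

Ordinary income tax:
  £31,000 × 9% = £2,790
  £238,800 × 15% = £35,820
  → £38,610

£104,310 > £38,610, so the parallel minimum levy is the binding amount.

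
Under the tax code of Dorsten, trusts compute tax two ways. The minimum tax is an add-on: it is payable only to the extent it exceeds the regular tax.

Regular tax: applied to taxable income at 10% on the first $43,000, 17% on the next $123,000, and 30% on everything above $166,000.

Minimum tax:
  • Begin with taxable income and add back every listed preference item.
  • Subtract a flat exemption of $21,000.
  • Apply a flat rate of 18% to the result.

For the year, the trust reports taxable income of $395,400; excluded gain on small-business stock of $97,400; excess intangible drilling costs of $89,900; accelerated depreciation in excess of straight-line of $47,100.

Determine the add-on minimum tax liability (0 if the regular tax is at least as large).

Regular tax:
  $43,000 × 10% = $4,300
  $123,000 × 17% = $20,910
  $229,400 × 30% = $68,820
  → $94,030

Minimum tax:
  Adjusted income: $395,400 + $97,400 + $89,900 + $47,100 = $629,800
  Less exemption $21,000 → base $608,800
  $608,800 × 18% = $109,584

Excess of minimum tax over regular tax: $109,584 − $94,030 = $15,554.

$15,554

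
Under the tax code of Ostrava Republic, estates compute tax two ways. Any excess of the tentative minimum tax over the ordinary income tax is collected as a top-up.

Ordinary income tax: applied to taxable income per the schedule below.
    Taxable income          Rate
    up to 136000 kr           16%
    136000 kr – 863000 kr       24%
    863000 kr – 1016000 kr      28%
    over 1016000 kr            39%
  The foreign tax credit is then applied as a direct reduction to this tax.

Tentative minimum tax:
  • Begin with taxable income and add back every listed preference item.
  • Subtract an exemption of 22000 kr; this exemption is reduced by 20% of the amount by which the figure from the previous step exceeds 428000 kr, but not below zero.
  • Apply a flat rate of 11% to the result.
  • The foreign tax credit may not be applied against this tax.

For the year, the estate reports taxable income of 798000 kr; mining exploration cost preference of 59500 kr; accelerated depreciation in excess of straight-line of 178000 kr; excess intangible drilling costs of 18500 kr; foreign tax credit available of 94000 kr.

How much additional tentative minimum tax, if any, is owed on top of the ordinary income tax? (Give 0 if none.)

Ordinary income tax:
  136000 kr × 16% = 21760 kr
  662000 kr × 24% = 158880 kr
  → 180640 kr
  Less foreign tax credit 94000 kr → 86640 kr

Tentative minimum tax:
  Adjusted income: 798000 kr + 59500 kr + 178000 kr + 18500 kr = 1054000 kr
  Exemption: 20% × (1054000 kr − 428000 kr) = 125200 kr ≥ 22000 kr, so the exemption is fully phased out
  Base: 1054000 kr − 0 kr = 1054000 kr
  1054000 kr × 11% = 115940 kr

Excess of tentative minimum tax over ordinary income tax: 115940 kr − 86640 kr = 29300 kr.

29300 kr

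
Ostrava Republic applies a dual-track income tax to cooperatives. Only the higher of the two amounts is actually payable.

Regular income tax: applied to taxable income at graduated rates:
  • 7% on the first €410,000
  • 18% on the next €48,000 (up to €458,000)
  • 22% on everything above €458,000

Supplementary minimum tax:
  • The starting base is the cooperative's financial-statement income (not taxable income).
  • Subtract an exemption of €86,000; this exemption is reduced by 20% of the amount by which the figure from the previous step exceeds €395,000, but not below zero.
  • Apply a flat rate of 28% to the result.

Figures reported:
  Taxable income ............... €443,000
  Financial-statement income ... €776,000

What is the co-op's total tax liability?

Supplementary minimum tax:
  Base (financial-statement income): €776,000
  Exemption: €86,000 − 20% × (€776,000 − €395,000) = €86,000 − €76,200 = €9,800
  Base: €776,000 − €9,800 = €766,200
  €766,200 × 28% = €214,536

Regular income tax:
  €410,000 × 7% = €28,700
  €33,000 × 18% = €5,940
  → €34,640

€214,536 > €34,640, so the supplementary minimum tax is the binding amount.

€214,536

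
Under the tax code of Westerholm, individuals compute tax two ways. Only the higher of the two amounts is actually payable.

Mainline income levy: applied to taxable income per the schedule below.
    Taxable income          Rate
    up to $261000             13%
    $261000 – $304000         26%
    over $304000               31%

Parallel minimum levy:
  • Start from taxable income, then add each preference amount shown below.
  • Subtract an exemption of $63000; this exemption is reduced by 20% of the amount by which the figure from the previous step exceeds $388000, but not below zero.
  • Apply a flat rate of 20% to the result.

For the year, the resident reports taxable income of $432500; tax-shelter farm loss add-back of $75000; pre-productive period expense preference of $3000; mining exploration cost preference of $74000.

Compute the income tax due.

$112160

Parallel minimum levy:
  Adjusted income: $432500 + $75000 + $3000 + $74000 = $584500
  Exemption: $63000 − 20% × ($584500 − $388000) = $63000 − $39300 = $23700
  Base: $584500 − $23700 = $560800
  $560800 × 20% = $112160

Mainline income levy:
  $261000 × 13% = $33930
  $43000 × 26% = $11180
  $128500 × 31% = $39835
  → $84945

$112160 > $84945, so the parallel minimum levy is the binding amount.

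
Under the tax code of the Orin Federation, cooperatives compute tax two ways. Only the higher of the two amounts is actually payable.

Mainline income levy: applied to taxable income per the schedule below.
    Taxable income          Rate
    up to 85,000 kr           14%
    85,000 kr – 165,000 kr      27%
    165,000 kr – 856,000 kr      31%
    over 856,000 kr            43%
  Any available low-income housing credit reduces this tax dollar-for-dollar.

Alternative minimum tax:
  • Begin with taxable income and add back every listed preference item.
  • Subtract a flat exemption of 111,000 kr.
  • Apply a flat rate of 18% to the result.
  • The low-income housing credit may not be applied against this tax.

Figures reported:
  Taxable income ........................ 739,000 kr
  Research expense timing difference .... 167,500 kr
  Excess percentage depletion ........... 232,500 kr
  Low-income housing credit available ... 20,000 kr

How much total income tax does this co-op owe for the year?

Mainline income levy:
  85,000 kr × 14% = 11,900 kr
  80,000 kr × 27% = 21,600 kr
  574,000 kr × 31% = 177,940 kr
  → 211,440 kr
  Less low-income housing credit 20,000 kr → 191,440 kr

Alternative minimum tax:
  Adjusted income: 739,000 kr + 167,500 kr + 232,500 kr = 1,139,000 kr
  Less exemption 111,000 kr → base 1,028,000 kr
  1,028,000 kr × 18% = 185,040 kr

191,440 kr > 185,040 kr, so the mainline income levy governs.

191,440 kr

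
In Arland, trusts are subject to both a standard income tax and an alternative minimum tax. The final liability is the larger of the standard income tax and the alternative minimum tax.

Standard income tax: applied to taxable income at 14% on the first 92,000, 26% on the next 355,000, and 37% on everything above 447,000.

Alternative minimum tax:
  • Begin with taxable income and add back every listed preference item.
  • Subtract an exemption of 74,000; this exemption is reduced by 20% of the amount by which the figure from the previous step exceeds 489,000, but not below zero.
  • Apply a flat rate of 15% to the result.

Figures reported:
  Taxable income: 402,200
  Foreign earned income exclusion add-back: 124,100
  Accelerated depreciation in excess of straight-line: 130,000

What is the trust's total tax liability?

Standard income tax:
  92,000 × 14% = 12,880
  310,200 × 26% = 80,652
  → 93,532

Alternative minimum tax:
  Adjusted income: 402,200 + 124,100 + 130,000 = 656,300
  Exemption: 74,000 − 20% × (656,300 − 489,000) = 74,000 − 33,460 = 40,540
  Base: 656,300 − 40,540 = 615,760
  615,760 × 15% = 92,364

93,532 > 92,364, so the standard income tax governs.

93,532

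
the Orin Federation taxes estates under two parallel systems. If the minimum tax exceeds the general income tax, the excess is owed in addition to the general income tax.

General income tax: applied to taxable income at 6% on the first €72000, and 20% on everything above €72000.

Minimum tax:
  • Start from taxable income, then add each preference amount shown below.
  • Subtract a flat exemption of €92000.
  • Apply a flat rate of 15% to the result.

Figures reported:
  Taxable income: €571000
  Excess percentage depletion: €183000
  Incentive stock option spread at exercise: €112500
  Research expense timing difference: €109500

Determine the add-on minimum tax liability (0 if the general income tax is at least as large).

€28480

General income tax:
  €72000 × 6% = €4320
  €499000 × 20% = €99800
  → €104120

Minimum tax:
  Adjusted income: €571000 + €183000 + €112500 + €109500 = €976000
  Less exemption €92000 → base €884000
  €884000 × 15% = €132600

Excess of minimum tax over general income tax: €132600 − €104120 = €28480.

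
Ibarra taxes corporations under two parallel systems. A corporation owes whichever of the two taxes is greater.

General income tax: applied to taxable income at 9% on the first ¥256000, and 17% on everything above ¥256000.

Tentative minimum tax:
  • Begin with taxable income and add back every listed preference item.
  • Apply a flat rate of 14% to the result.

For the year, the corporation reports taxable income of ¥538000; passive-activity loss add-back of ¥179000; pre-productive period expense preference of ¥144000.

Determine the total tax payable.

¥120540

General income tax:
  ¥256000 × 9% = ¥23040
  ¥282000 × 17% = ¥47940
  → ¥70980

Tentative minimum tax:
  Adjusted income: ¥538000 + ¥179000 + ¥144000 = ¥861000
  ¥861000 × 14% = ¥120540

¥120540 > ¥70980, so the tentative minimum tax is the binding amount.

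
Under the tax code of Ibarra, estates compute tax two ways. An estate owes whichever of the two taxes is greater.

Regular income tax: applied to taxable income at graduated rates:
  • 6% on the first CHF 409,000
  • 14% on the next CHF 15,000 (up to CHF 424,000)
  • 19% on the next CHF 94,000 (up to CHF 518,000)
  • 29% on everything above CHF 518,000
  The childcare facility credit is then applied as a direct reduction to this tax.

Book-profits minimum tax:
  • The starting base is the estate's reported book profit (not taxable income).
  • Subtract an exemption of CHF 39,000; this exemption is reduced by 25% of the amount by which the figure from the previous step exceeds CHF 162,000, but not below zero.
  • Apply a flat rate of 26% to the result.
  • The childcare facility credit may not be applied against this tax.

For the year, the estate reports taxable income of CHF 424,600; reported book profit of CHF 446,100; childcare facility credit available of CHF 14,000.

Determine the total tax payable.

Book-profits minimum tax:
  Base (reported book profit): CHF 446,100
  Exemption: 25% × (CHF 446,100 − CHF 162,000) = CHF 71,025 ≥ CHF 39,000, so the exemption is fully phased out
  Base: CHF 446,100 − CHF 0 = CHF 446,100
  CHF 446,100 × 26% = CHF 115,986

Regular income tax:
  CHF 409,000 × 6% = CHF 24,540
  CHF 15,000 × 14% = CHF 2,100
  CHF 600 × 19% = CHF 114
  → CHF 26,754
  Less childcare facility credit CHF 14,000 → CHF 12,754

CHF 115,986 > CHF 12,754, so the book-profits minimum tax is the binding amount.

CHF 115,986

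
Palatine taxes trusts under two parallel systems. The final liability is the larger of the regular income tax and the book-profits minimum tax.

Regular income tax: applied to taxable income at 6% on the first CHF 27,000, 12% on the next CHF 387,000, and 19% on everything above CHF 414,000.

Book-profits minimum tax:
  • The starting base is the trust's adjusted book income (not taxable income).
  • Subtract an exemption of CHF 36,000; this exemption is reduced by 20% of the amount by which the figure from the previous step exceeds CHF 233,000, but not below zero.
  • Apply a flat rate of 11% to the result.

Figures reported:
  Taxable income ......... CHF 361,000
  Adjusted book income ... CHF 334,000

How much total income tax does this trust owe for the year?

CHF 41,700

Regular income tax:
  CHF 27,000 × 6% = CHF 1,620
  CHF 334,000 × 12% = CHF 40,080
  → CHF 41,700

Book-profits minimum tax:
  Base (adjusted book income): CHF 334,000
  Exemption: CHF 36,000 − 20% × (CHF 334,000 − CHF 233,000) = CHF 36,000 − CHF 20,200 = CHF 15,800
  Base: CHF 334,000 − CHF 15,800 = CHF 318,200
  CHF 318,200 × 11% = CHF 35,002

CHF 41,700 > CHF 35,002, so the regular income tax governs.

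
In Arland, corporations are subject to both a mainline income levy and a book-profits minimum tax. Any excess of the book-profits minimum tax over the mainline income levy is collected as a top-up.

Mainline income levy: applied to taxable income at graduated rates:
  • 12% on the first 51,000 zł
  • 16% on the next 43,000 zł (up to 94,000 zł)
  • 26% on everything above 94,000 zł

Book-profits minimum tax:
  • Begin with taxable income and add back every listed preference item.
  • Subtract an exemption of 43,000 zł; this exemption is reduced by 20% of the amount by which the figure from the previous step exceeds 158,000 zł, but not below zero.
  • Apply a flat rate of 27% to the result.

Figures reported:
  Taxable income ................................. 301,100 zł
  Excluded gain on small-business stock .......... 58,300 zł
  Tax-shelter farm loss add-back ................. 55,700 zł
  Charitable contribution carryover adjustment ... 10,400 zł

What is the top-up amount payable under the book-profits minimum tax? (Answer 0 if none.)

48,039 zł

Mainline income levy:
  51,000 zł × 12% = 6,120 zł
  43,000 zł × 16% = 6,880 zł
  207,100 zł × 26% = 53,846 zł
  → 66,846 zł

Book-profits minimum tax:
  Adjusted income: 301,100 zł + 58,300 zł + 55,700 zł + 10,400 zł = 425,500 zł
  Exemption: 20% × (425,500 zł − 158,000 zł) = 53,500 zł ≥ 43,000 zł, so the exemption is fully phased out
  Base: 425,500 zł − 0 zł = 425,500 zł
  425,500 zł × 27% = 114,885 zł

Excess of book-profits minimum tax over mainline income levy: 114,885 zł − 66,846 zł = 48,039 zł.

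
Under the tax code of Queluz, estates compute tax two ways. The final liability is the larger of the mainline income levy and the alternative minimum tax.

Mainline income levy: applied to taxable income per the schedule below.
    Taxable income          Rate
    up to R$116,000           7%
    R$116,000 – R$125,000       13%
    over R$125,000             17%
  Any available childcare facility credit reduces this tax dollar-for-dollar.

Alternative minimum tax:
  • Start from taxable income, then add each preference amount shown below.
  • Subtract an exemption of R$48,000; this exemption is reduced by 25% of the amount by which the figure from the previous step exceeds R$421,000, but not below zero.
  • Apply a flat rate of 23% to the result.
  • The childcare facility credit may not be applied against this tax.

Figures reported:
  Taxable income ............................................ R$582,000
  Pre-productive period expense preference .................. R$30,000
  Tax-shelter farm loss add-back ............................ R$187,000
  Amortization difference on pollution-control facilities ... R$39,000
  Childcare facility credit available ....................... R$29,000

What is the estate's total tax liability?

Alternative minimum tax:
  Adjusted income: R$582,000 + R$30,000 + R$187,000 + R$39,000 = R$838,000
  Exemption: 25% × (R$838,000 − R$421,000) = R$104,250 ≥ R$48,000, so the exemption is fully phased out
  Base: R$838,000 − R$0 = R$838,000
  R$838,000 × 23% = R$192,740

Mainline income levy:
  R$116,000 × 7% = R$8,120
  R$9,000 × 13% = R$1,170
  R$457,000 × 17% = R$77,690
  → R$86,980
  Less childcare facility credit R$29,000 → R$57,980

R$192,740 > R$57,980, so the alternative minimum tax is the binding amount.

R$192,740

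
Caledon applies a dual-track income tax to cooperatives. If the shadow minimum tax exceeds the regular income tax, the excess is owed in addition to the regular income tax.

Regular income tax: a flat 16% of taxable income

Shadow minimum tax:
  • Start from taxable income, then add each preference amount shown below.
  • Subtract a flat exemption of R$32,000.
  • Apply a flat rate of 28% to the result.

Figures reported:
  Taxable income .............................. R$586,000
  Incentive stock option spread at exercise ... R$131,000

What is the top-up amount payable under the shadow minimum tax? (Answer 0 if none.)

Shadow minimum tax:
  Adjusted income: R$586,000 + R$131,000 = R$717,000
  Less exemption R$32,000 → base R$685,000
  R$685,000 × 28% = R$191,800

Regular income tax:
  R$586,000 × 16% = R$93,760

Excess of shadow minimum tax over regular income tax: R$191,800 − R$93,760 = R$98,040.

R$98,040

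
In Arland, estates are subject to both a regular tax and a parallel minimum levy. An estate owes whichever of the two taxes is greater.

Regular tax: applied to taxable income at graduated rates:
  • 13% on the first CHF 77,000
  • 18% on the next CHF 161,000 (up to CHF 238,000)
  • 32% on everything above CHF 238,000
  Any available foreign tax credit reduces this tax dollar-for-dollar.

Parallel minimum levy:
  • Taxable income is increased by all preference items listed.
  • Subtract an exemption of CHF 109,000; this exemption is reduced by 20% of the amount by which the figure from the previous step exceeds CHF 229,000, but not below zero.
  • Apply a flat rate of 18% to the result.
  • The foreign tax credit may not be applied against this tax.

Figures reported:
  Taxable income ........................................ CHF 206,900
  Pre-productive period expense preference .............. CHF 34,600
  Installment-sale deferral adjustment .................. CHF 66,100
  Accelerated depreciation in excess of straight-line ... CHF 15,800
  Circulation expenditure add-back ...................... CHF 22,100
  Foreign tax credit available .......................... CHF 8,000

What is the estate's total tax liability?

CHF 46,764

Parallel minimum levy:
  Adjusted income: CHF 206,900 + CHF 34,600 + CHF 66,100 + CHF 15,800 + CHF 22,100 = CHF 345,500
  Exemption: CHF 109,000 − 20% × (CHF 345,500 − CHF 229,000) = CHF 109,000 − CHF 23,300 = CHF 85,700
  Base: CHF 345,500 − CHF 85,700 = CHF 259,800
  CHF 259,800 × 18% = CHF 46,764

Regular tax:
  CHF 77,000 × 13% = CHF 10,010
  CHF 129,900 × 18% = CHF 23,382
  → CHF 33,392
  Less foreign tax credit CHF 8,000 → CHF 25,392

CHF 46,764 > CHF 25,392, so the parallel minimum levy is the binding amount.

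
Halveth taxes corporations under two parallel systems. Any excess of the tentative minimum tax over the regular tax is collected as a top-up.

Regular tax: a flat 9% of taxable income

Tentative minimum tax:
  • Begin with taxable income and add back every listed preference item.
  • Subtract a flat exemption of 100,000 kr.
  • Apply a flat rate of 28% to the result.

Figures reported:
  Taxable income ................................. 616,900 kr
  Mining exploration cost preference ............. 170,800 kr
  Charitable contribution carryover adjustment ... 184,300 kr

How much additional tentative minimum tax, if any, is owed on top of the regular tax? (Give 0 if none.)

188,639 kr

Regular tax:
  616,900 kr × 9% = 55,521 kr

Tentative minimum tax:
  Adjusted income: 616,900 kr + 170,800 kr + 184,300 kr = 972,000 kr
  Less exemption 100,000 kr → base 872,000 kr
  872,000 kr × 28% = 244,160 kr

Excess of tentative minimum tax over regular tax: 244,160 kr − 55,521 kr = 188,639 kr.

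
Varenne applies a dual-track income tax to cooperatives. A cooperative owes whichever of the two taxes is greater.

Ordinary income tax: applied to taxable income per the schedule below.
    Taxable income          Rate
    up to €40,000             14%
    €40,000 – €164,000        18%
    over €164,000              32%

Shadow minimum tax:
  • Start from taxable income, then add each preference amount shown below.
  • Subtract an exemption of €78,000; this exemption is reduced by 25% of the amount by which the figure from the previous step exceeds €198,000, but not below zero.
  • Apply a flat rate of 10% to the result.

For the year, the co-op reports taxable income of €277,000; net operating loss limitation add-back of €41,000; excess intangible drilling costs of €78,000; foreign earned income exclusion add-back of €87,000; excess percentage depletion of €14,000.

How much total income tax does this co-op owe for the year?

Ordinary income tax:
  €40,000 × 14% = €5,600
  €124,000 × 18% = €22,320
  €113,000 × 32% = €36,160
  → €64,080

Shadow minimum tax:
  Adjusted income: €277,000 + €41,000 + €78,000 + €87,000 + €14,000 = €497,000
  Exemption: €78,000 − 25% × (€497,000 − €198,000) = €78,000 − €74,750 = €3,250
  Base: €497,000 − €3,250 = €493,750
  €493,750 × 10% = €49,375

€64,080 > €49,375, so the ordinary income tax governs.

€64,080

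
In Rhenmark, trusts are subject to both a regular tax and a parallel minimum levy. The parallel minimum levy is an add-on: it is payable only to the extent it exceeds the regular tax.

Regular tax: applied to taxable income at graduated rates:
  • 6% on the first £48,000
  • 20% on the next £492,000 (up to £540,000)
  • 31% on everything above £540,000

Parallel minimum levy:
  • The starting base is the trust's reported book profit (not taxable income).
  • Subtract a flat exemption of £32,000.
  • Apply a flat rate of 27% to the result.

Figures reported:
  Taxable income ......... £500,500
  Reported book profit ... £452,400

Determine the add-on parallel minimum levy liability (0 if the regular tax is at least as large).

£20,128

Parallel minimum levy:
  Base (reported book profit): £452,400
  Less exemption £32,000 → base £420,400
  £420,400 × 27% = £113,508

Regular tax:
  £48,000 × 6% = £2,880
  £452,500 × 20% = £90,500
  → £93,380

Excess of parallel minimum levy over regular tax: £113,508 − £93,380 = £20,128.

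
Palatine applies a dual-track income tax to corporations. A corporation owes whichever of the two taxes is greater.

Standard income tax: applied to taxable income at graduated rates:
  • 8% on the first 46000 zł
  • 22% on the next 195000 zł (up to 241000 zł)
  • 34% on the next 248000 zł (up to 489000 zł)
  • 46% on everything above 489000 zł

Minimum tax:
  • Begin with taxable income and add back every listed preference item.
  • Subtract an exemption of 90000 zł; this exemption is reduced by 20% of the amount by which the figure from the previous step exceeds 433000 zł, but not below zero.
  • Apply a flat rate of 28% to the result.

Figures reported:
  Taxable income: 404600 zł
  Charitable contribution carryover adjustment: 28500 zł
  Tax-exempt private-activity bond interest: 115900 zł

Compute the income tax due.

135016 zł

Standard income tax:
  46000 zł × 8% = 3680 zł
  195000 zł × 22% = 42900 zł
  163600 zł × 34% = 55624 zł
  → 102204 zł

Minimum tax:
  Adjusted income: 404600 zł + 28500 zł + 115900 zł = 549000 zł
  Exemption: 90000 zł − 20% × (549000 zł − 433000 zł) = 90000 zł − 23200 zł = 66800 zł
  Base: 549000 zł − 66800 zł = 482200 zł
  482200 zł × 28% = 135016 zł

135016 zł > 102204 zł, so the minimum tax is the binding amount.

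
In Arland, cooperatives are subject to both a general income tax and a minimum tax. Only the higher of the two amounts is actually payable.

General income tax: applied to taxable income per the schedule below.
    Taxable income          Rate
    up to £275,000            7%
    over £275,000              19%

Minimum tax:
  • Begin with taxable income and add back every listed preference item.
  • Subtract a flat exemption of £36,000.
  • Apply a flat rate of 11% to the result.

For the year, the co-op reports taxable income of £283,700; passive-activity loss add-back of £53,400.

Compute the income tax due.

General income tax:
  £275,000 × 7% = £19,250
  £8,700 × 19% = £1,653
  → £20,903

Minimum tax:
  Adjusted income: £283,700 + £53,400 = £337,100
  Less exemption £36,000 → base £301,100
  £301,100 × 11% = £33,121

£33,121 > £20,903, so the minimum tax is the binding amount.

£33,121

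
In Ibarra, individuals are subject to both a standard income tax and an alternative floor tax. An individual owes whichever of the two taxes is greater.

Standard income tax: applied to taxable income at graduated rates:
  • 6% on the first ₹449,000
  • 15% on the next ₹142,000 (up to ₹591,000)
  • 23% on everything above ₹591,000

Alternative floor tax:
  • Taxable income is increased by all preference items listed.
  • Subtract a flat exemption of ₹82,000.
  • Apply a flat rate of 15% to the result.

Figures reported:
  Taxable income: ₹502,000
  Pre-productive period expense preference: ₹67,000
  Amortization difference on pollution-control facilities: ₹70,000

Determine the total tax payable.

Standard income tax:
  ₹449,000 × 6% = ₹26,940
  ₹53,000 × 15% = ₹7,950
  → ₹34,890

Alternative floor tax:
  Adjusted income: ₹502,000 + ₹67,000 + ₹70,000 = ₹639,000
  Less exemption ₹82,000 → base ₹557,000
  ₹557,000 × 15% = ₹83,550

₹83,550 > ₹34,890, so the alternative floor tax is the binding amount.

₹83,550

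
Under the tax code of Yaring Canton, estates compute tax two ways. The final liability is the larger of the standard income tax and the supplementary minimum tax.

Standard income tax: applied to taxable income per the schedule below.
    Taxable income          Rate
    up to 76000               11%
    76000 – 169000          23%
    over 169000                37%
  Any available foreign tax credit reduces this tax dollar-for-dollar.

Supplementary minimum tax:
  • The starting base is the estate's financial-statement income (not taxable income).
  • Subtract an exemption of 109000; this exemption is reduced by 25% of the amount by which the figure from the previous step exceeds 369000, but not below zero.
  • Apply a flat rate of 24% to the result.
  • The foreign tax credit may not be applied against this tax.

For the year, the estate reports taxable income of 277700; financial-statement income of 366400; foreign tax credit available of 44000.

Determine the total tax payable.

Standard income tax:
  76000 × 11% = 8360
  93000 × 23% = 21390
  108700 × 37% = 40219
  → 69969
  Less foreign tax credit 44000 → 25969

Supplementary minimum tax:
  Base (financial-statement income): 366400
  Exemption: 366400 ≤ 369000, so full 109000 applies
  Base: 366400 − 109000 = 257400
  257400 × 24% = 61776

61776 > 25969, so the supplementary minimum tax is the binding amount.

61776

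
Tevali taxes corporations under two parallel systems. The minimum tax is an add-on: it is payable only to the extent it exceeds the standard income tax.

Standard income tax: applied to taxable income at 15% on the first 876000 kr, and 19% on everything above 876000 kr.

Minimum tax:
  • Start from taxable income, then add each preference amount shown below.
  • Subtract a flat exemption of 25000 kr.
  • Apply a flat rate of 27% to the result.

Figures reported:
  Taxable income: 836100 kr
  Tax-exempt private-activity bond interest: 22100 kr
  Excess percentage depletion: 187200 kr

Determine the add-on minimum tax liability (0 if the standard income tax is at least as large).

Minimum tax:
  Adjusted income: 836100 kr + 22100 kr + 187200 kr = 1045400 kr
  Less exemption 25000 kr → base 1020400 kr
  1020400 kr × 27% = 275508 kr

Standard income tax:
  836100 kr × 15% = 125415 kr

Excess of minimum tax over standard income tax: 275508 kr − 125415 kr = 150093 kr.

150093 kr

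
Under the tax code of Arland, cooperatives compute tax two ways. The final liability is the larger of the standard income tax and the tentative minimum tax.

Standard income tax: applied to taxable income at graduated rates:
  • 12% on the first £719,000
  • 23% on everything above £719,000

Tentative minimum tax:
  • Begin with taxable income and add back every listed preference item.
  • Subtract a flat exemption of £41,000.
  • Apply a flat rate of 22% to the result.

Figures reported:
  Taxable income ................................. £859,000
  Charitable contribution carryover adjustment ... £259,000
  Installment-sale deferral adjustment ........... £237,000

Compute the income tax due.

£289,080

Standard income tax:
  £719,000 × 12% = £86,280
  £140,000 × 23% = £32,200
  → £118,480

Tentative minimum tax:
  Adjusted income: £859,000 + £259,000 + £237,000 = £1,355,000
  Less exemption £41,000 → base £1,314,000
  £1,314,000 × 22% = £289,080

£289,080 > £118,480, so the tentative minimum tax is the binding amount.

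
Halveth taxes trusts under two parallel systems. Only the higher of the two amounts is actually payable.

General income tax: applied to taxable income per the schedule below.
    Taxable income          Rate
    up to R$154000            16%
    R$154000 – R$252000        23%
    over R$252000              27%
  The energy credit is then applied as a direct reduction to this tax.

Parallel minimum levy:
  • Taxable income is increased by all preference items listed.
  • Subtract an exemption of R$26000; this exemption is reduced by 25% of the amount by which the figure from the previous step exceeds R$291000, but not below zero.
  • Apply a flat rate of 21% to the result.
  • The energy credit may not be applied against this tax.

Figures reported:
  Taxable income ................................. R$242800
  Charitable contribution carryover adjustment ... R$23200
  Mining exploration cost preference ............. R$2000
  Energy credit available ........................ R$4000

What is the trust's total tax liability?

General income tax:
  R$154000 × 16% = R$24640
  R$88800 × 23% = R$20424
  → R$45064
  Less energy credit R$4000 → R$41064

Parallel minimum levy:
  Adjusted income: R$242800 + R$23200 + R$2000 = R$268000
  Exemption: R$268000 ≤ R$291000, so full R$26000 applies
  Base: R$268000 − R$26000 = R$242000
  R$242000 × 21% = R$50820

R$50820 > R$41064, so the parallel minimum levy is the binding amount.

R$50820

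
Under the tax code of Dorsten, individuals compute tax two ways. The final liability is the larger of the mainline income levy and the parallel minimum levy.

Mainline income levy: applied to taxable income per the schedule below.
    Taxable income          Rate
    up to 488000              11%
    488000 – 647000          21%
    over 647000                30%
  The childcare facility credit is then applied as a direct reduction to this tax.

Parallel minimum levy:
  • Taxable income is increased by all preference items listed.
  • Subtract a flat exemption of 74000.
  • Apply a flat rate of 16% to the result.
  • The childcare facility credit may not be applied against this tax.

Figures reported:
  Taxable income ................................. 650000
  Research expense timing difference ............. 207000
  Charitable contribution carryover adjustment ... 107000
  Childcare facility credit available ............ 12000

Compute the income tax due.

142400

Mainline income levy:
  488000 × 11% = 53680
  159000 × 21% = 33390
  3000 × 30% = 900
  → 87970
  Less childcare facility credit 12000 → 75970

Parallel minimum levy:
  Adjusted income: 650000 + 207000 + 107000 = 964000
  Less exemption 74000 → base 890000
  890000 × 16% = 142400

142400 > 75970, so the parallel minimum levy is the binding amount.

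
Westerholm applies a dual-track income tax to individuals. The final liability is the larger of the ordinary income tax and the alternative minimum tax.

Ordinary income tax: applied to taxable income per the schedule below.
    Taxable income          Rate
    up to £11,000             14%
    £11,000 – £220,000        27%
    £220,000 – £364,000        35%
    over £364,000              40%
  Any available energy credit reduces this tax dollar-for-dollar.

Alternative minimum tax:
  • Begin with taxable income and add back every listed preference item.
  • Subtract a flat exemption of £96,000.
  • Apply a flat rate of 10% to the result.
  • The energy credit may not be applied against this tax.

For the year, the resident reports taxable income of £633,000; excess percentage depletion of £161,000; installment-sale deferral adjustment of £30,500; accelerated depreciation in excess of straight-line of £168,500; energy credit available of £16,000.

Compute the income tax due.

Ordinary income tax:
  £11,000 × 14% = £1,540
  £209,000 × 27% = £56,430
  £144,000 × 35% = £50,400
  £269,000 × 40% = £107,600
  → £215,970
  Less energy credit £16,000 → £199,970

Alternative minimum tax:
  Adjusted income: £633,000 + £161,000 + £30,500 + £168,500 = £993,000
  Less exemption £96,000 → base £897,000
  £897,000 × 10% = £89,700

£199,970 > £89,700, so the ordinary income tax governs.

£199,970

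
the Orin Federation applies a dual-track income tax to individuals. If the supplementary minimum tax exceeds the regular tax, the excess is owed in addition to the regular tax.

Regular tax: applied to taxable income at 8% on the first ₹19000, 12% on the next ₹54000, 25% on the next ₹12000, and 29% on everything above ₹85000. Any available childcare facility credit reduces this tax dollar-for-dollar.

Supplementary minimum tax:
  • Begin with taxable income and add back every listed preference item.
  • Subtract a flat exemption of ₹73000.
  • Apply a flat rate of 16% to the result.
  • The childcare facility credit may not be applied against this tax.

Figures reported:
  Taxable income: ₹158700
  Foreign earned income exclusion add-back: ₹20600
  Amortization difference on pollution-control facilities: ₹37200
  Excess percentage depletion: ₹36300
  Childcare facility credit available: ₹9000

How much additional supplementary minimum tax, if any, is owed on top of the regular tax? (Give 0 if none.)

Regular tax:
  ₹19000 × 8% = ₹1520
  ₹54000 × 12% = ₹6480
  ₹12000 × 25% = ₹3000
  ₹73700 × 29% = ₹21373
  → ₹32373
  Less childcare facility credit ₹9000 → ₹23373

Supplementary minimum tax:
  Adjusted income: ₹158700 + ₹20600 + ₹37200 + ₹36300 = ₹252800
  Less exemption ₹73000 → base ₹179800
  ₹179800 × 16% = ₹28768

Excess of supplementary minimum tax over regular tax: ₹28768 − ₹23373 = ₹5395.

₹5395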